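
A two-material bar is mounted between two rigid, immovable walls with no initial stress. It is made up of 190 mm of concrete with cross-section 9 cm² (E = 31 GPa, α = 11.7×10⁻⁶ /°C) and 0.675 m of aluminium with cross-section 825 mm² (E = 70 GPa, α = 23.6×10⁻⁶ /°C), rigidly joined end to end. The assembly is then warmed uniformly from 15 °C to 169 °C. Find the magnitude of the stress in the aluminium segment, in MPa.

σ ≈ 183 MPa (compressive)

If the supports were absent, the total length change would be Σ αᵢΔT Lᵢ = 11.7×10⁻⁶×154×190 + 23.6×10⁻⁶×154×675 = 2.796 mm.
The walls prevent any net length change, so an axial force P (same in every segment) develops. Compatibility: P · Σ Lᵢ/(AᵢEᵢ) = δ_free.
Σ Lᵢ/(AᵢEᵢ) = 190/(900×31×10³) + 675/(825×70×10³) = 1.85×10⁻⁵ mm/N.
P = 2.796 / 1.85×10⁻⁵ = 151100 N = 151.1 kN, compressive.
σ_{aluminium} = P / A = 151100 / 825 = 183.2 MPa.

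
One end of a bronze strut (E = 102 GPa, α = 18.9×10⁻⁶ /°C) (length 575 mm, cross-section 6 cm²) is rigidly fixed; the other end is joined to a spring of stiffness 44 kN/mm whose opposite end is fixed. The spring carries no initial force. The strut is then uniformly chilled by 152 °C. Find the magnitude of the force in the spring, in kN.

P ≈ 51.4 kN

The unrestrained thermal change is αΔT L = 18.9×10⁻⁶ × 152 × 575 = 1.652 mm.
With a force P in the spring, the elastic change of the strut is PL/(AE) and that of the spring is P/k; compatibility requires their sum to equal δ_free.
So P = δ_free / [L/(AE) + 1/k] = 1.652 / [ 575/(600×102×10³) + 1/(44×10³) ].
P = 1.652 / 3.212×10⁻⁵ = 51420 N.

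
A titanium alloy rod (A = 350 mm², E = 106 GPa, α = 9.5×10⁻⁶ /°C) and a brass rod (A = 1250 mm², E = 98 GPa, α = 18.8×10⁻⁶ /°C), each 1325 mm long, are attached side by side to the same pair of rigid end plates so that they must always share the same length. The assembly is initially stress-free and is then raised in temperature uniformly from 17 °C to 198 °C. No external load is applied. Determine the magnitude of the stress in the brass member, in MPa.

Equilibrium of a rigid end plate with no external load gives equal and opposite internal forces ±P in the two members. Since α_{brass} > α_{titanium alloy}, heating drives the brass into compression and the titanium alloy into tension.
Setting the final lengths equal and cancelling L: (α₁ − α₂)ΔT = P/(A₁E₁) + P/(A₂E₂).
|α₁ − α₂|·ΔT = 9.3×10⁻⁶ × 181 = 0.001683.
1/(A₁E₁) + 1/(A₂E₂) = 1/(350×106×10³) + 1/(1250×98×10³) = 3.512×10⁻⁸ N⁻¹.
P = 0.001683 / 3.512×10⁻⁸ = 47930 N = 47.93 kN.
σ_{brass} = P/A₂ = 47930/1250 = 38.35 MPa, compressive.

σ ≈ 38.3 MPa (compressive)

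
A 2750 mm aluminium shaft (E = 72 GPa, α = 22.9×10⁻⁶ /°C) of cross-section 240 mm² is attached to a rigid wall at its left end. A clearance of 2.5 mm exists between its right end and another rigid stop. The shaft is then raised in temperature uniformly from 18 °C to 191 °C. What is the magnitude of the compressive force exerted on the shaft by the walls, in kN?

Unrestrained expansion: δ_free = αΔT L = 22.9×10⁻⁶ × 173 × 2750 = 10.89 mm.
After closing the 2.5 mm clearance, 10.89 − 2.5 = 8.395 mm of expansion remains to be suppressed by the wall.
Compatibility: PL/(AE) = 8.395 mm, so σ = P/A = E × (8.395/2750) = 219.8 MPa.
P = σA = 219.8 × 240 = 52.75 kN.

P ≈ 52.7 kN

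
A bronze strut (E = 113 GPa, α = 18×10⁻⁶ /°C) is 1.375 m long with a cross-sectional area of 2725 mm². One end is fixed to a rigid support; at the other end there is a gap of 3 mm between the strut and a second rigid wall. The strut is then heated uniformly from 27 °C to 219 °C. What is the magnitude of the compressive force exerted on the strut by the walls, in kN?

Unrestrained expansion: δ_free = αΔT L = 18×10⁻⁶ × 192 × 1375 = 4.752 mm.
After closing the 3 mm clearance, 4.752 − 3 = 1.752 mm of expansion remains to be suppressed by the wall.
That suppressed elongation corresponds to σ = E·Δ/L = 113×10³ × 1.752/1375 = 144 MPa.
P = σA = 144 × 2725 = 392.4 kN.

P ≈ 392 kN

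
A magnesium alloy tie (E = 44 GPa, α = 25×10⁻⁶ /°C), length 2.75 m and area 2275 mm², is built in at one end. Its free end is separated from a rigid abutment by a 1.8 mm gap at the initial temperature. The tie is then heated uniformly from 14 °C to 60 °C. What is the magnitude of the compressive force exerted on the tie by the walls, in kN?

Free thermal elongation = αΔT L = 25×10⁻⁶ × 46 × 2750 = 3.163 mm.
After closing the 1.8 mm clearance, 3.163 − 1.8 = 1.363 mm of expansion remains to be suppressed by the wall.
That suppressed elongation corresponds to σ = E·Δ/L = 44×10³ × 1.363/2750 = 21.8 MPa.
Force on the wall = σA = 21.8 × 2275 mm² = 49.59 kN.

P ≈ 49.6 kN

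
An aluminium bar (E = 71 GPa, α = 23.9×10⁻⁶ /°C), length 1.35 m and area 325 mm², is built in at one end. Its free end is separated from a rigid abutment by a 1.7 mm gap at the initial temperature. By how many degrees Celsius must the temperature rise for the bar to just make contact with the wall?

ΔT ≈ 52.7 °C

The gap closes when αΔT L = 1.7 mm, since the bar is still unstressed at that instant.
So ΔT = g/(αL) = 1.7/(23.9×10⁻⁶ × 1350) = 52.69 °C.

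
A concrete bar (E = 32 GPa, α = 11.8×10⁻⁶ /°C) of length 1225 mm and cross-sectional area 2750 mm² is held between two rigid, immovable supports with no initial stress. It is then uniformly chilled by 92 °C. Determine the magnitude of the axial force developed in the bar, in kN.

P ≈ 95.5 kN (tensile)

Full restraint means ε = 0, so the stress is σ = EαΔT = 32×10³ × 11.8×10⁻⁶ × 92 = 34.74 MPa.
Axial force P = σA = 34.74 × 2750 = 95530 N = 95.53 kN, tensile.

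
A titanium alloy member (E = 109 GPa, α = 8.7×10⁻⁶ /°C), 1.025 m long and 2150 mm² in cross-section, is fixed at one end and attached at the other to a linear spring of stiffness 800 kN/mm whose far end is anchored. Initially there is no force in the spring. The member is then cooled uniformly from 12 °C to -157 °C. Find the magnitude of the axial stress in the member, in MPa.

If the spring were absent the member would shorten by αΔT L = 8.7×10⁻⁶ × 169 × 1025 = 1.507 mm.
Let P be the tensile force in the spring. The member extends elastically by PL/(AE) and the spring stretches by P/k; together these equal δ_free.
So P = δ_free / [L/(AE) + 1/k] = 1.507 / [ 1025/(2150×109×10³) + 1/(800×10³) ].
P = 1.507 / 5.624×10⁻⁶ = 268000 N.
σ = P/A = 268000/2150 = 124.6 MPa.

σ ≈ 125 MPa (tensile)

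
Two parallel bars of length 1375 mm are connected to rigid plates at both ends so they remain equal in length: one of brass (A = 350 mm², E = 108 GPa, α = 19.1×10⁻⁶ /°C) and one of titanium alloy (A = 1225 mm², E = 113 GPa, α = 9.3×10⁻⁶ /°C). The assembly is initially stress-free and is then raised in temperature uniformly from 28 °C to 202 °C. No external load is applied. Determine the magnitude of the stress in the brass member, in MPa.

σ ≈ 145 MPa (compressive)

Both members must finish at the same length. With the larger α, the brass tends to over-expand; the plates restrain it, putting the brass in compression and the titanium alloy in tension. With no external load the two internal forces are equal and opposite, magnitude P.
Equating the net (thermal + elastic) strains gives |α₁ − α₂|·ΔT = P·[1/(A₁E₁) + 1/(A₂E₂)].
|α₁ − α₂|·ΔT = 9.8×10⁻⁶ × 174 = 0.001705.
1/(A₁E₁) + 1/(A₂E₂) = 1/(350×108×10³) + 1/(1225×113×10³) = 3.368×10⁻⁸ N⁻¹.
So P = 0.001705 / 3.368×10⁻⁸ = 50.63 kN.
σ_{brass} = P/A₁ = 50630/350 = 144.7 MPa, compressive.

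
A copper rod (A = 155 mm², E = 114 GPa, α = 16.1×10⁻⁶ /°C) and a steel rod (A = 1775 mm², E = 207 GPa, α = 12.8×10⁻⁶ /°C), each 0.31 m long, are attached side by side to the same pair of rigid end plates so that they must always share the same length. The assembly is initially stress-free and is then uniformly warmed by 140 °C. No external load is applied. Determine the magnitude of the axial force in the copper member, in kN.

The copper has the larger α, so on heating it would change length more than the steel if both were free. The rigid plates force a common final length, so the copper is put into compression and the steel into tension, with equal and opposite forces P (no external load).
Compatibility of the two members (thermal + elastic change equal): (α₁ − α₂)ΔT = P·[1/(A₁E₁) + 1/(A₂E₂)].
|α₁ − α₂|·ΔT = 3.3×10⁻⁶ × 140 = 0.000462.
1/(A₁E₁) + 1/(A₂E₂) = 1/(155×114×10³) + 1/(1775×207×10³) = 5.931×10⁻⁸ N⁻¹.
P = 0.000462 / 5.931×10⁻⁸ = 7789 N = 7.789 kN.

P ≈ 7.79 kN (compressive in the copper)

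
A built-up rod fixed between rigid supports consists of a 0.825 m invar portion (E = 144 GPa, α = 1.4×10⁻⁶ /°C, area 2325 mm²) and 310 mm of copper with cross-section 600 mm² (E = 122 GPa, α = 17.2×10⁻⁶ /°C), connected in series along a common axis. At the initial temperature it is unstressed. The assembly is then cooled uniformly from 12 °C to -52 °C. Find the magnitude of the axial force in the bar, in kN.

P ≈ 62 kN (tensile)

With the walls removed the bar would change length by δ_free = Σ αᵢΔT Lᵢ = 1.4×10⁻⁶×64×825 + 17.2×10⁻⁶×64×310 = 0.4152 mm.
Since the ends are fixed, an axial force P builds up, equal in every segment, with P · Σ Lᵢ/(AᵢEᵢ) = δ_free.
The series flexibility is Σ Lᵢ/(AᵢEᵢ) = 825/(2325×144×10³) + 310/(600×122×10³) = 6.699×10⁻⁶ mm/N.
P = 0.4152 / 6.699×10⁻⁶ = 61970 N = 61.97 kN, tensile.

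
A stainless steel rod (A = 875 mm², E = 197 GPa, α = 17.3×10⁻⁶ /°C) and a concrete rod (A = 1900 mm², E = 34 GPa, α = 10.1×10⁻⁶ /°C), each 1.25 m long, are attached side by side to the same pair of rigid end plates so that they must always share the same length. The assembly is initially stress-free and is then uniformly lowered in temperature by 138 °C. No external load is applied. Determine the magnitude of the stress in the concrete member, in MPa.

Both members must finish at the same length. With the larger α, the stainless steel tends to over-contract; the plates restrain it, putting the stainless steel in tension and the concrete in compression. With no external load the two internal forces are equal and opposite, magnitude P.
Equating the net (thermal + elastic) strains gives |α₁ − α₂|·ΔT = P·[1/(A₁E₁) + 1/(A₂E₂)].
|α₁ − α₂|·ΔT = 7.2×10⁻⁶ × 138 = 0.0009936.
1/(A₁E₁) + 1/(A₂E₂) = 1/(875×197×10³) + 1/(1900×34×10³) = 2.128×10⁻⁸ N⁻¹.
P = 0.0009936 / 2.128×10⁻⁸ = 46690 N = 46.69 kN.
σ_{concrete} = P/A₂ = 46690/1900 = 24.57 MPa, compressive.

σ ≈ 24.6 MPa (compressive)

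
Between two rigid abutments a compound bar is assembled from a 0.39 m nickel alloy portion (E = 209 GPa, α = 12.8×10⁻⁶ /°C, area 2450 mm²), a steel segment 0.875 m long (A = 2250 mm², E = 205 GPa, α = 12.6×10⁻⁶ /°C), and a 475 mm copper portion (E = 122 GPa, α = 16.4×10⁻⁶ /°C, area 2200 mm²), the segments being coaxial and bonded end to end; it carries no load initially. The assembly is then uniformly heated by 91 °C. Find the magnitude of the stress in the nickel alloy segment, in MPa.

σ ≈ 200 MPa (compressive)

Free thermal expansion of the whole bar: Σ αᵢΔT Lᵢ = 12.8×10⁻⁶×91×390 + 12.6×10⁻⁶×91×875 + 16.4×10⁻⁶×91×475 = 2.166 mm.
Since the ends are fixed, an axial force P builds up, equal in every segment, with P · Σ Lᵢ/(AᵢEᵢ) = δ_free.
Σ Lᵢ/(AᵢEᵢ) = 390/(2450×209×10³) + 875/(2250×205×10³) + 475/(2200×122×10³) = 4.428×10⁻⁶ mm/N.
So P = 2.166 / 4.428×10⁻⁶ = 489.2 kN, compressive.
σ_{nickel alloy} = P / A = 489200 / 2450 = 199.7 MPa.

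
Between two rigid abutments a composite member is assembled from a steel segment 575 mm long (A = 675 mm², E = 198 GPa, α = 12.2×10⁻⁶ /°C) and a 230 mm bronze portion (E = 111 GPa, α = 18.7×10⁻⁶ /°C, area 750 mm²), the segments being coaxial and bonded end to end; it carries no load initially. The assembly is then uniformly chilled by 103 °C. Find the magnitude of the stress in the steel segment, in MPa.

σ ≈ 244 MPa (tensile)

If the supports were absent, the total length change would be Σ αᵢΔT Lᵢ = 12.2×10⁻⁶×103×575 + 18.7×10⁻⁶×103×230 = 1.166 mm.
The rigid supports impose zero overall length change; the single axial force P common to all segments must satisfy P Σ Lᵢ/(AᵢEᵢ) = δ_free.
Σ Lᵢ/(AᵢEᵢ) = 575/(675×198×10³) + 230/(750×111×10³) = 7.065×10⁻⁶ mm/N.
Hence P = δ_free / Σ(L/AE) = 1.166/7.065×10⁻⁶ = 165 kN (tensile).
σ_{steel} = P / A = 165000 / 675 = 244.4 MPa.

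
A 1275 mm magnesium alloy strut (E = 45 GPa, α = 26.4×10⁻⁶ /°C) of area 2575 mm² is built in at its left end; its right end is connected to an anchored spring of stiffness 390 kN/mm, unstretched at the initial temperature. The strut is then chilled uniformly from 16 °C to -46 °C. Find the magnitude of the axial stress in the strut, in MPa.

If the spring were absent the strut would shorten by αΔT L = 26.4×10⁻⁶ × 62 × 1275 = 2.087 mm.
Let P be the tensile force in the spring. The strut extends elastically by PL/(AE) and the spring stretches by P/k; together these equal δ_free.
P [ L/(AE) + 1/k ] = δ_free → P [ 1275/(2575×45×10³) + 1/(390×10³) ] = 2.087.
P = 2.087 / 1.357×10⁻⁵ = 153800 N.
σ = P/A = 153800/2575 = 59.74 MPa.

σ ≈ 59.7 MPa (tensile)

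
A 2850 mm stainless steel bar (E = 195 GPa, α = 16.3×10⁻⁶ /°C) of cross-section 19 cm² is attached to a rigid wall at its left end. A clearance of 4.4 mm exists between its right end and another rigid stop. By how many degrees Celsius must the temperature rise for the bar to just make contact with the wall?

ΔT ≈ 94.7 °C

The gap closes when αΔT L = 4.4 mm, since the bar is still unstressed at that instant.
ΔT = 4.4 / (16.3×10⁻⁶ × 2850) = 94.72 °C.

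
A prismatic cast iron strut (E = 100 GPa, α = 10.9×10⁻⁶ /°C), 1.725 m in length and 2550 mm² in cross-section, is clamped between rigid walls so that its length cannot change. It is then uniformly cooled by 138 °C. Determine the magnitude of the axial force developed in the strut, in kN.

P ≈ 384 kN (tensile)

With zero net strain, σ = E·αΔT = 100 GPa × 10.9×10⁻⁶ × 138 = 150.4 MPa.
Axial force P = σA = 150.4 × 2550 = 383600 N = 383.6 kN, tensile.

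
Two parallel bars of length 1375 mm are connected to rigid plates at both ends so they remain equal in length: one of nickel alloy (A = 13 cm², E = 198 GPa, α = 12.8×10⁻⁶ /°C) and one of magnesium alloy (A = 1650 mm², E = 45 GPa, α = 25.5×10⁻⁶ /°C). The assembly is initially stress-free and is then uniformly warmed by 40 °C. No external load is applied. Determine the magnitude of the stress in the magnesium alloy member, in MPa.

The magnesium alloy has the larger α, so on heating it would change length more than the nickel alloy if both were free. The rigid plates force a common final length, so the magnesium alloy is put into compression and the nickel alloy into tension, with equal and opposite forces P (no external load).
Equating the net (thermal + elastic) strains gives |α₁ − α₂|·ΔT = P·[1/(A₁E₁) + 1/(A₂E₂)].
|α₁ − α₂|·ΔT = 12.7×10⁻⁶ × 40 = 0.000508.
1/(A₁E₁) + 1/(A₂E₂) = 1/(1300×198×10³) + 1/(1650×45×10³) = 1.735×10⁻⁸ N⁻¹.
So P = 0.000508 / 1.735×10⁻⁸ = 29.27 kN.
σ_{magnesium alloy} = P/A₂ = 29270/1650 = 17.74 MPa, compressive.

σ ≈ 17.7 MPa (compressive)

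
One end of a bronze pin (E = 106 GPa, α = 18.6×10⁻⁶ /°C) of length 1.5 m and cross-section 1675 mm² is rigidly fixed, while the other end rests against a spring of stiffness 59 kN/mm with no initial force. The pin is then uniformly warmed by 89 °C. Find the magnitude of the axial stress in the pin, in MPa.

σ ≈ 58.4 MPa (compressive)

If the spring were absent the pin would lengthen by αΔT L = 18.6×10⁻⁶ × 89 × 1500 = 2.483 mm.
Let P be the compressive force at the spring. The pin shortens elastically by PL/(AE) and the spring compresses by P/k; together these equal δ_free.
P [ L/(AE) + 1/k ] = δ_free → P [ 1500/(1675×106×10³) + 1/(59×10³) ] = 2.483.
P = 2.483 / 2.54×10⁻⁵ = 97770 N.
σ = P/A = 97770/1675 = 58.37 MPa.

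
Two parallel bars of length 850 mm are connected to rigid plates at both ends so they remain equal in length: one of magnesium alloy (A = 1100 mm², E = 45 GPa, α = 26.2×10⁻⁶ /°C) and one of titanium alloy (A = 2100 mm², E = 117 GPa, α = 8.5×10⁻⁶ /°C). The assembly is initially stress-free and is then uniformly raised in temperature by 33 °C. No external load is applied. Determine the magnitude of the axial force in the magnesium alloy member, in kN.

Both members must finish at the same length. With the larger α, the magnesium alloy tends to over-expand; the plates restrain it, putting the magnesium alloy in compression and the titanium alloy in tension. With no external load the two internal forces are equal and opposite, magnitude P.
Compatibility of the two members (thermal + elastic change equal): (α₁ − α₂)ΔT = P·[1/(A₁E₁) + 1/(A₂E₂)].
|α₁ − α₂|·ΔT = 17.7×10⁻⁶ × 33 = 0.0005841.
1/(A₁E₁) + 1/(A₂E₂) = 1/(1100×45×10³) + 1/(2100×117×10³) = 2.427×10⁻⁸ N⁻¹.
So P = 0.0005841 / 2.427×10⁻⁸ = 24.06 kN.

P ≈ 24.1 kN (compressive in the magnesium alloy)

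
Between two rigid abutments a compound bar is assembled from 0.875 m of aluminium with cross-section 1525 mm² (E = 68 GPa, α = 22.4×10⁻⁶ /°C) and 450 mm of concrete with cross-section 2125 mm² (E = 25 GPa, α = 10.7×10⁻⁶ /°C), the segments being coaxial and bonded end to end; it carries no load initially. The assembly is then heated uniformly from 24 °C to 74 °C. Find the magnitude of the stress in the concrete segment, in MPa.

With the walls removed the bar would change length by δ_free = Σ αᵢΔT Lᵢ = 22.4×10⁻⁶×50×875 + 10.7×10⁻⁶×50×450 = 1.221 mm.
Since the ends are fixed, an axial force P builds up, equal in every segment, with P · Σ Lᵢ/(AᵢEᵢ) = δ_free.
The series flexibility is Σ Lᵢ/(AᵢEᵢ) = 875/(1525×68×10³) + 450/(2125×25×10³) = 1.691×10⁻⁵ mm/N.
Hence P = δ_free / Σ(L/AE) = 1.221/1.691×10⁻⁵ = 72.2 kN (compressive).
σ_{concrete} = P / A = 72200 / 2125 = 33.98 MPa.

σ ≈ 34 MPa (compressive)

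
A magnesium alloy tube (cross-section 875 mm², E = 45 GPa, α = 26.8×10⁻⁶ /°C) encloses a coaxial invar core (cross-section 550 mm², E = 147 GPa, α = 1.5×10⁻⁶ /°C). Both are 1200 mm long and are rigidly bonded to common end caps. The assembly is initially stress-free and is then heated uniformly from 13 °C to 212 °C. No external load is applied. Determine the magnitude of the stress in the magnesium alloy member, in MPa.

σ ≈ 152 MPa (compressive)

Equilibrium of a rigid end plate with no external load gives equal and opposite internal forces ±P in the two members. Since α_{magnesium alloy} > α_{invar}, heating drives the magnesium alloy into compression and the invar into tension.
Setting the final lengths equal and cancelling L: (α₁ − α₂)ΔT = P/(A₁E₁) + P/(A₂E₂).
|α₁ − α₂|·ΔT = 25.3×10⁻⁶ × 199 = 0.005035.
1/(A₁E₁) + 1/(A₂E₂) = 1/(875×45×10³) + 1/(550×147×10³) = 3.777×10⁻⁸ N⁻¹.
P = 0.005035 / 3.777×10⁻⁸ = 133300 N = 133.3 kN.
σ_{magnesium alloy} = P/A₁ = 133300/875 = 152.4 MPa, compressive.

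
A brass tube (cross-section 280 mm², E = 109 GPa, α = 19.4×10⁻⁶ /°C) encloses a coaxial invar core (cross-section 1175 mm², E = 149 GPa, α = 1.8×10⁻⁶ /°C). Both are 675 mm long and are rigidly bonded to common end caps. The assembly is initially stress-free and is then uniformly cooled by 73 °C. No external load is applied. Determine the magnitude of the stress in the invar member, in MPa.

The brass has the larger α, so on cooling it would change length more than the invar if both were free. The rigid plates force a common final length, so the brass is put into tension and the invar into compression, with equal and opposite forces P (no external load).
Compatibility of the two members (thermal + elastic change equal): (α₁ − α₂)ΔT = P·[1/(A₁E₁) + 1/(A₂E₂)].
|α₁ − α₂|·ΔT = 17.6×10⁻⁶ × 73 = 0.001285.
1/(A₁E₁) + 1/(A₂E₂) = 1/(280×109×10³) + 1/(1175×149×10³) = 3.848×10⁻⁸ N⁻¹.
So P = 0.001285 / 3.848×10⁻⁸ = 33.39 kN.
σ_{invar} = P/A₂ = 33390/1175 = 28.42 MPa, compressive.

σ ≈ 28.4 MPa (compressive)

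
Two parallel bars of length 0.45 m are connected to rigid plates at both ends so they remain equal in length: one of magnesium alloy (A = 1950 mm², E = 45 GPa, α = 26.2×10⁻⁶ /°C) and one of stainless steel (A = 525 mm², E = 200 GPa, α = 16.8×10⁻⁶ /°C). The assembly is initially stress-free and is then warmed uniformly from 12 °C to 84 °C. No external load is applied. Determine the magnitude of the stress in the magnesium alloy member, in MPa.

σ ≈ 16.6 MPa (compressive)

Equilibrium of a rigid end plate with no external load gives equal and opposite internal forces ±P in the two members. Since α_{magnesium alloy} > α_{stainless steel}, heating drives the magnesium alloy into compression and the stainless steel into tension.
Equating the net (thermal + elastic) strains gives |α₁ − α₂|·ΔT = P·[1/(A₁E₁) + 1/(A₂E₂)].
|α₁ − α₂|·ΔT = 9.4×10⁻⁶ × 72 = 0.0006768.
1/(A₁E₁) + 1/(A₂E₂) = 1/(1950×45×10³) + 1/(525×200×10³) = 2.092×10⁻⁸ N⁻¹.
P = 0.0006768 / 2.092×10⁻⁸ = 32350 N = 32.35 kN.
σ_{magnesium alloy} = P/A₁ = 32350/1950 = 16.59 MPa, compressive.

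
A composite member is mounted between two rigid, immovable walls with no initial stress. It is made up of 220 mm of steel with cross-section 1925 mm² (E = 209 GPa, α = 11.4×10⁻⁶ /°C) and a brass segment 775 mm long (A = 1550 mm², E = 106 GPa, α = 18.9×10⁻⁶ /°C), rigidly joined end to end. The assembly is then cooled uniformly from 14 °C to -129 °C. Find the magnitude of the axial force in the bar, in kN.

With the walls removed the bar would change length by δ_free = Σ αᵢΔT Lᵢ = 11.4×10⁻⁶×143×220 + 18.9×10⁻⁶×143×775 = 2.453 mm.
The rigid supports impose zero overall length change; the single axial force P common to all segments must satisfy P Σ Lᵢ/(AᵢEᵢ) = δ_free.
Σ Lᵢ/(AᵢEᵢ) = 220/(1925×209×10³) + 775/(1550×106×10³) = 5.264×10⁻⁶ mm/N.
So P = 2.453 / 5.264×10⁻⁶ = 466.1 kN, tensile.

P ≈ 466 kN (tensile)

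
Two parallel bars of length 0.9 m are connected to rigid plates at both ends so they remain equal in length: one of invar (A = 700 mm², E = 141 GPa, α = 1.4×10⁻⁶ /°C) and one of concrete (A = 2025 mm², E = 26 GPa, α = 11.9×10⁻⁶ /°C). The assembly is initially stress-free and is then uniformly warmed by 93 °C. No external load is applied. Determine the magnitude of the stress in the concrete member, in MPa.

Both members must finish at the same length. With the larger α, the concrete tends to over-expand; the plates restrain it, putting the concrete in compression and the invar in tension. With no external load the two internal forces are equal and opposite, magnitude P.
Equating the net (thermal + elastic) strains gives |α₁ − α₂|·ΔT = P·[1/(A₁E₁) + 1/(A₂E₂)].
|α₁ − α₂|·ΔT = 10.5×10⁻⁶ × 93 = 0.0009765.
1/(A₁E₁) + 1/(A₂E₂) = 1/(700×141×10³) + 1/(2025×26×10³) = 2.913×10⁻⁸ N⁻¹.
P = 0.0009765 / 2.913×10⁻⁸ = 33530 N = 33.53 kN.
σ_{concrete} = P/A₂ = 33530/2025 = 16.56 MPa, compressive.

σ ≈ 16.6 MPa (compressive)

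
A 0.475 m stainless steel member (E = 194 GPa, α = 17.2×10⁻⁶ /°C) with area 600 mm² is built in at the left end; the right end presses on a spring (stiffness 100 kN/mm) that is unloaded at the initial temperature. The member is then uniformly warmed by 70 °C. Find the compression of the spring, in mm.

δ ≈ 0.406 mm

If the spring were absent the member would lengthen by αΔT L = 17.2×10⁻⁶ × 70 × 475 = 0.5719 mm.
Let P be the compressive force at the spring. The member shortens elastically by PL/(AE) and the spring compresses by P/k; together these equal δ_free.
So P = δ_free / [L/(AE) + 1/k] = 0.5719 / [ 475/(600×194×10³) + 1/(100×10³) ].
P = 0.5719 / 1.408×10⁻⁵ = 40620 N.
Spring compression = P/k = 40620/(100×10³) = 0.4062 mm.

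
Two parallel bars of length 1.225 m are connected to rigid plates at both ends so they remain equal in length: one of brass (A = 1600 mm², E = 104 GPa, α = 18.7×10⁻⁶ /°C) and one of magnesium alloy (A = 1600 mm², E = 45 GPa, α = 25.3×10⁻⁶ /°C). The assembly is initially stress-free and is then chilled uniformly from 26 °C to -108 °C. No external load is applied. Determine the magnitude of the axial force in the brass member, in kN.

P ≈ 44.4 kN (compressive in the brass)

Both members must finish at the same length. With the larger α, the magnesium alloy tends to over-contract; the plates restrain it, putting the magnesium alloy in tension and the brass in compression. With no external load the two internal forces are equal and opposite, magnitude P.
Setting the final lengths equal and cancelling L: (α₁ − α₂)ΔT = P/(A₁E₁) + P/(A₂E₂).
|α₁ − α₂|·ΔT = 6.6×10⁻⁶ × 134 = 0.0008844.
1/(A₁E₁) + 1/(A₂E₂) = 1/(1600×104×10³) + 1/(1600×45×10³) = 1.99×10⁻⁸ N⁻¹.
P = 0.0008844 / 1.99×10⁻⁸ = 44450 N = 44.45 kN.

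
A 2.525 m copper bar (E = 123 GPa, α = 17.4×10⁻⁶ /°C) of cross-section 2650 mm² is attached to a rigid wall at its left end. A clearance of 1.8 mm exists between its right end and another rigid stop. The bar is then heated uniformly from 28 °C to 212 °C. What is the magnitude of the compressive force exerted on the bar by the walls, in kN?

P ≈ 811 kN

If the wall were absent the bar would grow by αΔT L = 17.4×10⁻⁶ × 184 × 2525 = 8.084 mm.
After closing the 1.8 mm clearance, 8.084 − 1.8 = 6.284 mm of expansion remains to be suppressed by the wall.
So σ = E(δ_free − g)/L = 123×10³ × 6.284/2525 = 306.1 MPa.
Force on the wall = σA = 306.1 × 2650 mm² = 811.2 kN.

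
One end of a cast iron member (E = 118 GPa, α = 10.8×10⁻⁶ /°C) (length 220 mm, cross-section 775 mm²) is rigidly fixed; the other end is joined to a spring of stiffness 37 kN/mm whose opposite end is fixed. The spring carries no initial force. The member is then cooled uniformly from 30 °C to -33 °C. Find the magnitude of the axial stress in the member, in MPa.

The unrestrained thermal change is αΔT L = 10.8×10⁻⁶ × 63 × 220 = 0.1497 mm.
Let P be the tensile force in the spring. The member extends elastically by PL/(AE) and the spring stretches by P/k; together these equal δ_free.
So P = δ_free / [L/(AE) + 1/k] = 0.1497 / [ 220/(775×118×10³) + 1/(37×10³) ].
P = 0.1497 / 2.943×10⁻⁵ = 5086 N.
σ = P/A = 5086/775 = 6.562 MPa.

σ ≈ 6.56 MPa (tensile)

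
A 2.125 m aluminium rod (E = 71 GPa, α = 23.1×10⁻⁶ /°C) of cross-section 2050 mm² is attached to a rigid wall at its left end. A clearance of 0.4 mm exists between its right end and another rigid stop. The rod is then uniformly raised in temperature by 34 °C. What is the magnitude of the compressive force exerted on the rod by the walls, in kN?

If the wall were absent the rod would grow by αΔT L = 23.1×10⁻⁶ × 34 × 2125 = 1.669 mm.
After closing the 0.4 mm clearance, 1.669 − 0.4 = 1.269 mm of expansion remains to be suppressed by the wall.
Compatibility: PL/(AE) = 1.269 mm, so σ = P/A = E × (1.269/2125) = 42.4 MPa.
Force on the wall = σA = 42.4 × 2050 mm² = 86.92 kN.

P ≈ 86.9 kN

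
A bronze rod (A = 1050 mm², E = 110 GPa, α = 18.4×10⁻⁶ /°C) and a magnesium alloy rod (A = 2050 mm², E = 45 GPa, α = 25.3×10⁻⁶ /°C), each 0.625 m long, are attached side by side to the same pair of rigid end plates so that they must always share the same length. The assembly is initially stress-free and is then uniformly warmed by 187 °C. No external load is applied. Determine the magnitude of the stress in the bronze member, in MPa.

σ ≈ 63 MPa (tensile)

Both members must finish at the same length. With the larger α, the magnesium alloy tends to over-expand; the plates restrain it, putting the magnesium alloy in compression and the bronze in tension. With no external load the two internal forces are equal and opposite, magnitude P.
Compatibility of the two members (thermal + elastic change equal): (α₁ − α₂)ΔT = P·[1/(A₁E₁) + 1/(A₂E₂)].
|α₁ − α₂|·ΔT = 6.9×10⁻⁶ × 187 = 0.00129.
1/(A₁E₁) + 1/(A₂E₂) = 1/(1050×110×10³) + 1/(2050×45×10³) = 1.95×10⁻⁸ N⁻¹.
So P = 0.00129 / 1.95×10⁻⁸ = 66.18 kN.
σ_{bronze} = P/A₁ = 66180/1050 = 63.02 MPa, tensile.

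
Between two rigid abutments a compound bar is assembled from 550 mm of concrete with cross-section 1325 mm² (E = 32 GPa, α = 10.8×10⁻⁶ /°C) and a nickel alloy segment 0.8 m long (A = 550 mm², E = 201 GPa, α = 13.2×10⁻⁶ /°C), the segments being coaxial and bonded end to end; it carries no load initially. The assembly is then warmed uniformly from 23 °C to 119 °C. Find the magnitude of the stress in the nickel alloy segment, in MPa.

With the walls removed the bar would change length by δ_free = Σ αᵢΔT Lᵢ = 10.8×10⁻⁶×96×550 + 13.2×10⁻⁶×96×800 = 1.584 mm.
Since the ends are fixed, an axial force P builds up, equal in every segment, with P · Σ Lᵢ/(AᵢEᵢ) = δ_free.
The series flexibility is Σ Lᵢ/(AᵢEᵢ) = 550/(1325×32×10³) + 800/(550×201×10³) = 2.021×10⁻⁵ mm/N.
Hence P = δ_free / Σ(L/AE) = 1.584/2.021×10⁻⁵ = 78.38 kN (compressive).
σ_{nickel alloy} = P / A = 78380 / 550 = 142.5 MPa.

σ ≈ 143 MPa (compressive)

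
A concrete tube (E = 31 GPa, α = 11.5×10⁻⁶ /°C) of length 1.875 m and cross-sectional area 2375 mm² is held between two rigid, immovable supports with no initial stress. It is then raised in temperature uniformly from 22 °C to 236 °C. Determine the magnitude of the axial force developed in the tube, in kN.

P ≈ 181 kN (compressive)

With zero net strain, σ = E·αΔT = 31 GPa × 11.5×10⁻⁶ × 214 = 76.29 MPa.
Then P = σA = 76.29 × 2375 mm² = 181.2 kN, compressive.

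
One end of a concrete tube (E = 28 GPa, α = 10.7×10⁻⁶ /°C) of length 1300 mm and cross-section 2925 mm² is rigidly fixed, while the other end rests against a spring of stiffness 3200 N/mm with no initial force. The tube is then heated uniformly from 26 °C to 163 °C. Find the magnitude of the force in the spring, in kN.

P ≈ 5.8 kN

Free thermal expansion: δ_free = αΔT L = 10.7×10⁻⁶ × 137 × 1300 = 1.906 mm.
With a force P in the spring, the elastic change of the tube is PL/(AE) and that of the spring is P/k; compatibility requires their sum to equal δ_free.
P [ L/(AE) + 1/k ] = δ_free → P [ 1300/(2925×28×10³) + 1/(3200) ] = 1.906.
P = 1.906 / 0.0003284 = 5803 N.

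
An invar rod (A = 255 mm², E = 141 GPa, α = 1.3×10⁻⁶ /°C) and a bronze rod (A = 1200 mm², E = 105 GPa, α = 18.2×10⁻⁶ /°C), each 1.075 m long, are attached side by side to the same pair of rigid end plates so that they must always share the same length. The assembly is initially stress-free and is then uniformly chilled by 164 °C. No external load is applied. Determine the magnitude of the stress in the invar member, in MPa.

Equilibrium of a rigid end plate with no external load gives equal and opposite internal forces ±P in the two members. Since α_{bronze} > α_{invar}, cooling drives the bronze into tension and the invar into compression.
Equating the net (thermal + elastic) strains gives |α₁ − α₂|·ΔT = P·[1/(A₁E₁) + 1/(A₂E₂)].
|α₁ − α₂|·ΔT = 16.9×10⁻⁶ × 164 = 0.002772.
1/(A₁E₁) + 1/(A₂E₂) = 1/(255×141×10³) + 1/(1200×105×10³) = 3.575×10⁻⁸ N⁻¹.
P = 0.002772 / 3.575×10⁻⁸ = 77530 N = 77.53 kN.
σ_{invar} = P/A₁ = 77530/255 = 304 MPa, compressive.

σ ≈ 304 MPa (compressive)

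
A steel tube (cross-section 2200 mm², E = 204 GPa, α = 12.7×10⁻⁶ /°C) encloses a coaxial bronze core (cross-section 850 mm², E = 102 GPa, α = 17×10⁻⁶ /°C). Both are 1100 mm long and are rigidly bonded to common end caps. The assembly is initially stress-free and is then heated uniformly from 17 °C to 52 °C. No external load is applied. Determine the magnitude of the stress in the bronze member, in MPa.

Equilibrium of a rigid end plate with no external load gives equal and opposite internal forces ±P in the two members. Since α_{bronze} > α_{steel}, heating drives the bronze into compression and the steel into tension.
Equating the net (thermal + elastic) strains gives |α₁ − α₂|·ΔT = P·[1/(A₁E₁) + 1/(A₂E₂)].
|α₁ − α₂|·ΔT = 4.3×10⁻⁶ × 35 = 0.0001505.
1/(A₁E₁) + 1/(A₂E₂) = 1/(2200×204×10³) + 1/(850×102×10³) = 1.376×10⁻⁸ N⁻¹.
So P = 0.0001505 / 1.376×10⁻⁸ = 10.94 kN.
σ_{bronze} = P/A₂ = 10940/850 = 12.87 MPa, compressive.

σ ≈ 12.9 MPa (compressive)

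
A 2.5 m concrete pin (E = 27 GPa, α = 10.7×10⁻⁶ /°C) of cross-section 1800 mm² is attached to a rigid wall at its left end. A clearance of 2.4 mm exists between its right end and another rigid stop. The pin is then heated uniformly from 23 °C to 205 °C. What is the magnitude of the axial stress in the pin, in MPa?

σ ≈ 26.7 MPa (compressive)

Free thermal elongation = αΔT L = 10.7×10⁻⁶ × 182 × 2500 = 4.869 mm.
The gap closes (δ_free > 2.4 mm) and the wall then resists a further 4.869 − 2.4 = 2.469 mm of expansion.
So σ = E(δ_free − g)/L = 27×10³ × 2.469/2500 = 26.66 MPa.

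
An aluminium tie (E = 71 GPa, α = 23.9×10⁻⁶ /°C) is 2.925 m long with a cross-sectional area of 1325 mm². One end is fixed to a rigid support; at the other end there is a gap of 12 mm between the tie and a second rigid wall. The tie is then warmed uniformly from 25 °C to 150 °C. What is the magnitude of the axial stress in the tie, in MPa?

σ ≈ 0 MPa

Unrestrained expansion: δ_free = αΔT L = 23.9×10⁻⁶ × 125 × 2925 = 8.738 mm.
This is smaller than the 12 mm clearance, so the tie expands freely without reaching the stop — the stress is zero.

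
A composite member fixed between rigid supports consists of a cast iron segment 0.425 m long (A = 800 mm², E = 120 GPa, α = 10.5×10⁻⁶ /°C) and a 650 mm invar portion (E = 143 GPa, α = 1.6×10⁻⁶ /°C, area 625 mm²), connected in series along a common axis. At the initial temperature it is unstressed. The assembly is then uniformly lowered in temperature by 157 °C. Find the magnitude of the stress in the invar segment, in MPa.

Free thermal contraction of the whole bar: Σ αᵢΔT Lᵢ = 10.5×10⁻⁶×157×425 + 1.6×10⁻⁶×157×650 = 0.8639 mm.
The rigid supports impose zero overall length change; the single axial force P common to all segments must satisfy P Σ Lᵢ/(AᵢEᵢ) = δ_free.
Σ Lᵢ/(AᵢEᵢ) = 425/(800×120×10³) + 650/(625×143×10³) = 1.17×10⁻⁵ mm/N.
Hence P = δ_free / Σ(L/AE) = 0.8639/1.17×10⁻⁵ = 73.84 kN (tensile).
σ_{invar} = P / A = 73840 / 625 = 118.1 MPa.

σ ≈ 118 MPa (tensile)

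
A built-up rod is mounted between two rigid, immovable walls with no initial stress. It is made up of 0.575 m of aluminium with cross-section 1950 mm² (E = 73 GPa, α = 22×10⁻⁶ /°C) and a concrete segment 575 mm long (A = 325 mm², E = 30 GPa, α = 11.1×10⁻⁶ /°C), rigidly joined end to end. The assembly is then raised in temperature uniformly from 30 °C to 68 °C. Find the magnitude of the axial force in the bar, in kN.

P ≈ 11.5 kN (compressive)

With the walls removed the bar would change length by δ_free = Σ αᵢΔT Lᵢ = 22×10⁻⁶×38×575 + 11.1×10⁻⁶×38×575 = 0.7232 mm.
The walls prevent any net length change, so an axial force P (same in every segment) develops. Compatibility: P · Σ Lᵢ/(AᵢEᵢ) = δ_free.
Σ Lᵢ/(AᵢEᵢ) = 575/(1950×73×10³) + 575/(325×30×10³) = 6.301×10⁻⁵ mm/N.
Hence P = δ_free / Σ(L/AE) = 0.7232/6.301×10⁻⁵ = 11.48 kN (compressive).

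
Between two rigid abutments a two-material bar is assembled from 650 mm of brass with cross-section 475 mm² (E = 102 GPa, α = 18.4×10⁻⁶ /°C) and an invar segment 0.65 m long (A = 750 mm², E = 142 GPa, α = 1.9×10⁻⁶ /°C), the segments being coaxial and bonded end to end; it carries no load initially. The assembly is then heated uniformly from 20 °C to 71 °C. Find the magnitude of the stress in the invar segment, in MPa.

Free thermal expansion of the whole bar: Σ αᵢΔT Lᵢ = 18.4×10⁻⁶×51×650 + 1.9×10⁻⁶×51×650 = 0.6729 mm.
Since the ends are fixed, an axial force P builds up, equal in every segment, with P · Σ Lᵢ/(AᵢEᵢ) = δ_free.
Σ Lᵢ/(AᵢEᵢ) = 650/(475×102×10³) + 650/(750×142×10³) = 1.952×10⁻⁵ mm/N.
P = 0.6729 / 1.952×10⁻⁵ = 34480 N = 34.48 kN, compressive.
σ_{invar} = P / A = 34480 / 750 = 45.97 MPa.

σ ≈ 46 MPa (compressive)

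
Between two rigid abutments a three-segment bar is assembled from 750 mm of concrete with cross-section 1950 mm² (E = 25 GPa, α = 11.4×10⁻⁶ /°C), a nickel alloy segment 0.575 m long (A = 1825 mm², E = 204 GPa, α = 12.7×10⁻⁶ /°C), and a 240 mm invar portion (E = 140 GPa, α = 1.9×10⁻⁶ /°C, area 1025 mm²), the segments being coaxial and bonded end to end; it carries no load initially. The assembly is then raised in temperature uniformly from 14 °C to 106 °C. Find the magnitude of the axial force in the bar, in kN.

P ≈ 80.7 kN (compressive)

With the walls removed the bar would change length by δ_free = Σ αᵢΔT Lᵢ = 11.4×10⁻⁶×92×750 + 12.7×10⁻⁶×92×575 + 1.9×10⁻⁶×92×240 = 1.5 mm.
The walls prevent any net length change, so an axial force P (same in every segment) develops. Compatibility: P · Σ Lᵢ/(AᵢEᵢ) = δ_free.
Σ Lᵢ/(AᵢEᵢ) = 750/(1950×25×10³) + 575/(1825×204×10³) + 240/(1025×140×10³) = 1.86×10⁻⁵ mm/N.
Hence P = δ_free / Σ(L/AE) = 1.5/1.86×10⁻⁵ = 80.66 kN (compressive).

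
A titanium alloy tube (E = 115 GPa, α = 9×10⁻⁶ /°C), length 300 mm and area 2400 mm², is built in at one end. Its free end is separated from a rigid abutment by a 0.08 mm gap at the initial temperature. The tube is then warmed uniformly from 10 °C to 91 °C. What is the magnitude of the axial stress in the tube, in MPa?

Free thermal elongation = αΔT L = 9×10⁻⁶ × 81 × 300 = 0.2187 mm.
The gap closes (δ_free > 0.08 mm) and the wall then resists a further 0.2187 − 0.08 = 0.1387 mm of expansion.
So σ = E(δ_free − g)/L = 115×10³ × 0.1387/300 = 53.17 MPa.

σ ≈ 53.2 MPa (compressive)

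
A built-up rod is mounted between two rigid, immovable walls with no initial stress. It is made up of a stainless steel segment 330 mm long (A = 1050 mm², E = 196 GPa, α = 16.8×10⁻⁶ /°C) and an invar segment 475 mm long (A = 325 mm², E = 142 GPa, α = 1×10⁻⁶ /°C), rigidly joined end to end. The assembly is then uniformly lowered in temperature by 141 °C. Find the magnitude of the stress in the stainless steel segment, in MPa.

σ ≈ 67.9 MPa (tensile)

Free thermal contraction of the whole bar: Σ αᵢΔT Lᵢ = 16.8×10⁻⁶×141×330 + 1×10⁻⁶×141×475 = 0.8487 mm.
The walls prevent any net length change, so an axial force P (same in every segment) develops. Compatibility: P · Σ Lᵢ/(AᵢEᵢ) = δ_free.
Σ Lᵢ/(AᵢEᵢ) = 330/(1050×196×10³) + 475/(325×142×10³) = 1.19×10⁻⁵ mm/N.
Hence P = δ_free / Σ(L/AE) = 0.8487/1.19×10⁻⁵ = 71.34 kN (tensile).
σ_{stainless steel} = P / A = 71340 / 1050 = 67.94 MPa.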